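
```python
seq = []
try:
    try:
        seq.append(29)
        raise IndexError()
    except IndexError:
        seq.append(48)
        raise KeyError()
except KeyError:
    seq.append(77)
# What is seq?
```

Step-by-step execution trace:
1. Inner try: `seq.append(29)` → seq = [29].
2. `raise IndexError()` raises IndexError.
3. Inner `except IndexError` matches → `seq.append(48)` → seq = [29, 48].
4. `raise KeyError()` raises KeyError; propagates to outer try.
5. Outer `except KeyError` matches → `seq.append(77)` → seq = [29, 48, 77].
Result: [29, 48, 77]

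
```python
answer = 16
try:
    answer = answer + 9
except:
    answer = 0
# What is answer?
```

Step-by-step execution trace:
1. answer starts at 16.
2. try: `answer = answer + 9` → answer = 25. No exception raised.
3. `except` is skipped.
Result: 25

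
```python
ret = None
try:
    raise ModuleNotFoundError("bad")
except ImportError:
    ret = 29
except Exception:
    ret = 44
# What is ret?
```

Step-by-step execution trace:
1. `raise ModuleNotFoundError(...)` raises ModuleNotFoundError.
2. `except ImportError` matches (ModuleNotFoundError is a subclass of ImportError) → ret = 29.
3. `except Exception` is not reached.
Result: 29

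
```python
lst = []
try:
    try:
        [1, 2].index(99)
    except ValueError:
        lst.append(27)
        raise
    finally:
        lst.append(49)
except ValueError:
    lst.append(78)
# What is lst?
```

Step-by-step execution trace:
1. Inner try: `[1, 2].index(99)` raises ValueError.
2. Inner `except ValueError` matches → `lst.append(27)` → lst = [27].
3. bare `raise` re-raises ValueError.
4. Inner `finally` runs during unwinding: `lst.append(49)` → lst = [27, 49].
5. Outer `except ValueError` matches → `lst.append(78)` → lst = [27, 49, 78].
Result: [27, 49, 78]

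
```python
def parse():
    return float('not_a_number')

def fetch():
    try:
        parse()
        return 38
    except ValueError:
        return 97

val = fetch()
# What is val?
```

Step-by-step execution trace:
1. `fetch()` calls `parse()`.
2. `parse()` evaluates `float('not_a_number')`, which raises ValueError; it propagates to the caller.
3. `return 38` is not reached.
4. `except ValueError` in fetch matches → returns 97.
5. val = 97.
Result: 97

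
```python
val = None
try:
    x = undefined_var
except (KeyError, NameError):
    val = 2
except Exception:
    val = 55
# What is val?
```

Step-by-step execution trace:
1. `x = undefined_var` raises NameError.
2. `except (KeyError, NameError)` matches (NameError is in the tuple) → val = 2.
3. `except Exception` is not reached.
Result: 2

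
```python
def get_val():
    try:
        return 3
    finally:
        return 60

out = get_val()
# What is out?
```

Step-by-step execution trace:
1. `get_val()` enters try: `return 3` sets pending return value 3.
2. Before returning, `finally: return 60` runs and overrides the pending return.
3. get_val() returns 60 → out = 60.
Result: 60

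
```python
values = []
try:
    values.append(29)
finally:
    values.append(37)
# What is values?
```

Step-by-step execution trace:
1. try: `values.append(29)` → values = [29].
2. The try body completes without raising.
3. finally always runs: `values.append(37)` → values = [29, 37].
Result: [29, 37]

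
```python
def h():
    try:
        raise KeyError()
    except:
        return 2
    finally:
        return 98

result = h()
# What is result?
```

Step-by-step execution trace:
1. `h()` enters try: `raise KeyError()` raises KeyError.
2. bare `except` matches → `return 2` sets pending return value 2.
3. Before returning, `finally: return 98` runs and overrides the pending return.
4. h() returns 98 → result = 98.
Result: 98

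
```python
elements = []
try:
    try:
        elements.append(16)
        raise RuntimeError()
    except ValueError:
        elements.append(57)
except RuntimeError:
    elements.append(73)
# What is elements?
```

Step-by-step execution trace:
1. Inner try: `elements.append(16)` → elements = [16].
2. `raise RuntimeError()` raises RuntimeError.
3. Inner `except ValueError` does not match RuntimeError; exception propagates to outer try.
4. Outer `except RuntimeError` matches → `elements.append(73)` → elements = [16, 73].
Result: [16, 73]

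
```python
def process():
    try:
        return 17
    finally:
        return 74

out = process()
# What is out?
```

Step-by-step execution trace:
1. `process()` enters try: `return 17` sets pending return value 17.
2. Before returning, `finally: return 74` runs and overrides the pending return.
3. process() returns 74 → out = 74.
Result: 74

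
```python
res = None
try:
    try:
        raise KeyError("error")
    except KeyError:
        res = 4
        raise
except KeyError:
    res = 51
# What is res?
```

Step-by-step execution trace:
1. Inner try: `raise KeyError("error")` raises KeyError.
2. Inner `except KeyError` matches → res = 4.
3. bare `raise` re-raises the same KeyError.
4. Outer `except KeyError` matches → res = 51.
Result: 51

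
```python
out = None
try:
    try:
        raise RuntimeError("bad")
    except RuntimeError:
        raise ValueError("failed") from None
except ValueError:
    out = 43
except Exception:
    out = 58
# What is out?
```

Step-by-step execution trace:
1. Inner try raises RuntimeError; inner `except RuntimeError` catches it.
2. `raise ValueError(...) from None` raises ValueError (from None suppresses __context__, but the active exception is still ValueError).
3. Outer `except ValueError` matches → out = 43.
4. `except Exception` is not reached.
Result: 43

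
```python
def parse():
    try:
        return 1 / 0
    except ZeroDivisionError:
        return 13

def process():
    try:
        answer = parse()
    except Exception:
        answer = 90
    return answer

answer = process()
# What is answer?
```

Step-by-step execution trace:
1. `process()` calls `parse()`.
2. In parse: `1 / 0` raises ZeroDivisionError; `except ZeroDivisionError` catches it → returns 13.
3. In process: `answer = parse()` → answer = 13. No exception reaches process.
4. `except Exception` is skipped; process returns 13.
5. answer = 13.
Result: 13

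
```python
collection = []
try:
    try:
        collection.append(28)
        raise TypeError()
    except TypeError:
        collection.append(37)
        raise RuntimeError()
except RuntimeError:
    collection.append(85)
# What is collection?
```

Step-by-step execution trace:
1. Inner try: `collection.append(28)` → collection = [28].
2. `raise TypeError()` raises TypeError.
3. Inner `except TypeError` matches → `collection.append(37)` → collection = [28, 37].
4. `raise RuntimeError()` raises RuntimeError; propagates to outer try.
5. Outer `except RuntimeError` matches → `collection.append(85)` → collection = [28, 37, 85].
Result: [28, 37, 85]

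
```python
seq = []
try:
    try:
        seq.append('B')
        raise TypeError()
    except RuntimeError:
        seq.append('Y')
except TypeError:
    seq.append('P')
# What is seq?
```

Step-by-step execution trace:
1. Inner try: `seq.append('B')` → seq = ['B'].
2. `raise TypeError()` raises TypeError.
3. Inner `except RuntimeError` does not match TypeError; exception propagates to outer try.
4. Outer `except TypeError` matches → `seq.append('P')` → seq = ['B', 'P'].
Result: ['B', 'P']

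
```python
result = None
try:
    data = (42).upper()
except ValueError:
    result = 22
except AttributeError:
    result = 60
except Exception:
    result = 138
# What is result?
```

Step-by-step execution trace:
1. `data = (42).upper()` raises AttributeError.
2. `except ValueError` does not match AttributeError; skipped.
3. `except AttributeError` matches → result = 60.
4. Remaining except clauses are skipped.
Result: 60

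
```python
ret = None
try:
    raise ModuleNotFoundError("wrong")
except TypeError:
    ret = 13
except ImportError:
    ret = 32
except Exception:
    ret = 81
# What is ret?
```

Step-by-step execution trace:
1. `raise ModuleNotFoundError(...)` raises ModuleNotFoundError.
2. `except TypeError` does not match (ModuleNotFoundError is not a subclass of TypeError); skipped.
3. `except ImportError` matches (ModuleNotFoundError is a subclass of ImportError) → ret = 32.
4. `except Exception` is not reached.
Result: 32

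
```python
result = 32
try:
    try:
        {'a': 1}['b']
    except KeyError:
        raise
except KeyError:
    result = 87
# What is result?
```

Step-by-step execution trace:
1. Inner try: `{'a': 1}['b']` raises KeyError.
2. Inner `except KeyError` matches; bare `raise` re-raises the same KeyError.
3. Outer `except KeyError` matches → result = 87.
Result: 87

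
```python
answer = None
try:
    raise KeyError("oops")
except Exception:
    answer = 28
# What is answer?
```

Step-by-step execution trace:
1. `raise KeyError(...)` raises KeyError.
2. `except Exception` matches (KeyError is a subclass of Exception) → answer = 28.
Result: 28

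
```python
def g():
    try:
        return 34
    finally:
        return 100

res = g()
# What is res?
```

Step-by-step execution trace:
1. `g()` enters try: `return 34` sets pending return value 34.
2. Before returning, `finally: return 100` runs and overrides the pending return.
3. g() returns 100 → res = 100.
Result: 100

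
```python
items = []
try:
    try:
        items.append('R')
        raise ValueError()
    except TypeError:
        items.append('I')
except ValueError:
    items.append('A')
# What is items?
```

Step-by-step execution trace:
1. Inner try: `items.append('R')` → items = ['R'].
2. `raise ValueError()` raises ValueError.
3. Inner `except TypeError` does not match ValueError; exception propagates to outer try.
4. Outer `except ValueError` matches → `items.append('A')` → items = ['R', 'A'].
Result: ['R', 'A']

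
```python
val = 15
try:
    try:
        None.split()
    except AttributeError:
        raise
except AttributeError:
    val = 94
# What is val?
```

Step-by-step execution trace:
1. Inner try: `None.split()` raises AttributeError.
2. Inner `except AttributeError` matches; bare `raise` re-raises the same AttributeError.
3. Outer `except AttributeError` matches → val = 94.
Result: 94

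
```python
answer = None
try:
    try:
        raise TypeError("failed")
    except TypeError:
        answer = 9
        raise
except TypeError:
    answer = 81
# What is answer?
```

Step-by-step execution trace:
1. Inner try: `raise TypeError("failed")` raises TypeError.
2. Inner `except TypeError` matches → answer = 9.
3. bare `raise` re-raises the same TypeError.
4. Outer `except TypeError` matches → answer = 81.
Result: 81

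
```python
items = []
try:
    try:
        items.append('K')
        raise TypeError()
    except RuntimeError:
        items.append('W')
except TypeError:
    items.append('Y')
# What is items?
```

Step-by-step execution trace:
1. Inner try: `items.append('K')` → items = ['K'].
2. `raise TypeError()` raises TypeError.
3. Inner `except RuntimeError` does not match TypeError; exception propagates to outer try.
4. Outer `except TypeError` matches → `items.append('Y')` → items = ['K', 'Y'].
Result: ['K', 'Y']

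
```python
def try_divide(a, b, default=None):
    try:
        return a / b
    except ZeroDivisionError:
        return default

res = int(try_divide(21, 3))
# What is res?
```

Step-by-step execution trace:
1. `try_divide(21, 3)` enters try: `return 21 / 3` → returns 7.0. No exception raised.
2. `except ZeroDivisionError` is skipped.
3. `int(7.0)` → 7 → res = 7.
Result: 7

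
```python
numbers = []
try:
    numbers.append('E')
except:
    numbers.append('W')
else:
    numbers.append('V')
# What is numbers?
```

Step-by-step execution trace:
1. try: `numbers.append('E')` → numbers = ['E']. No exception raised.
2. `except` is skipped.
3. `else` runs (try completed without exception): `numbers.append('V')` → numbers = ['E', 'V'].
Result: ['E', 'V']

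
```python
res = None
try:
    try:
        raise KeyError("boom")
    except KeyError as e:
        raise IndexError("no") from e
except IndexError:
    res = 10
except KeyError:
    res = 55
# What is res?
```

Step-by-step execution trace:
1. Inner try raises KeyError; inner `except KeyError as e` catches it.
2. `raise IndexError(...) from e` raises IndexError (KeyError is attached as __cause__, but only IndexError is active).
3. Outer `except IndexError` matches → res = 10.
4. `except KeyError` is not reached.
Result: 10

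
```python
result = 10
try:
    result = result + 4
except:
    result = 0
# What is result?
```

Step-by-step execution trace:
1. result starts at 10.
2. try: `result = result + 4` → result = 14. No exception raised.
3. `except` is skipped.
Result: 14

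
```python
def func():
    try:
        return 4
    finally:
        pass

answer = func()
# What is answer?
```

Step-by-step execution trace:
1. `func()` enters try: `return 4` sets pending return value 4.
2. Before returning, `finally: pass` runs (no effect).
3. func() returns 4 → answer = 4.
Result: 4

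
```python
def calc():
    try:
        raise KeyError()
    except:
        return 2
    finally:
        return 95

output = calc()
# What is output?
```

Step-by-step execution trace:
1. `calc()` enters try: `raise KeyError()` raises KeyError.
2. bare `except` matches → `return 2` sets pending return value 2.
3. Before returning, `finally: return 95` runs and overrides the pending return.
4. calc() returns 95 → output = 95.
Result: 95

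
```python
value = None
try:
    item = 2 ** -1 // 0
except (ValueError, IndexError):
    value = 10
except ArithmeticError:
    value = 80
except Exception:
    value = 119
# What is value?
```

Step-by-step execution trace:
1. `item = 2 ** -1 // 0` raises ZeroDivisionError.
2. `except (ValueError, IndexError)` does not match ZeroDivisionError; skipped.
3. `except ArithmeticError` matches (ZeroDivisionError is a subclass of ArithmeticError) → value = 80.
4. `except Exception` is not reached.
Result: 80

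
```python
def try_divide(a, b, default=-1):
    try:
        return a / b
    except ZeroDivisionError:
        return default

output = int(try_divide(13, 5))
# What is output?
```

Step-by-step execution trace:
1. `try_divide(13, 5)` enters try: `return 13 / 5` → returns 2.6. No exception raised.
2. `except ZeroDivisionError` is skipped.
3. `int(2.6)` → 2 → output = 2.
Result: 2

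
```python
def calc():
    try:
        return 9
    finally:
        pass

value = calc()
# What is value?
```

Step-by-step execution trace:
1. `calc()` enters try: `return 9` sets pending return value 9.
2. Before returning, `finally: pass` runs (no effect).
3. calc() returns 9 → value = 9.
Result: 9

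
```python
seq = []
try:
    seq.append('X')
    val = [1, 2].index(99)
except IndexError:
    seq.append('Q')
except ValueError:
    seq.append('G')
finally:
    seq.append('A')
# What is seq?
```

Step-by-step execution trace:
1. try: `seq.append('X')` → seq = ['X'].
2. `val = [1, 2].index(99)` raises ValueError.
3. `except IndexError` does not match ValueError; skipped.
4. `except ValueError` matches → `seq.append('G')` → seq = ['X', 'G'].
5. finally always runs: `seq.append('A')` → seq = ['X', 'G', 'A'].
Result: ['X', 'G', 'A']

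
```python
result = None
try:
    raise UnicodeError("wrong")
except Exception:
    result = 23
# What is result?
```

Step-by-step execution trace:
1. `raise UnicodeError(...)` raises UnicodeError.
2. `except Exception` matches (UnicodeError is a subclass of Exception) → result = 23.
Result: 23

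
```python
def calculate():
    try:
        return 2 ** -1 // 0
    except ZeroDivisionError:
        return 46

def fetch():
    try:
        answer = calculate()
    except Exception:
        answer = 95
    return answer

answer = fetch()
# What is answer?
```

Step-by-step execution trace:
1. `fetch()` calls `calculate()`.
2. In calculate: `2 ** -1 // 0` raises ZeroDivisionError; `except ZeroDivisionError` catches it → returns 46.
3. In fetch: `answer = calculate()` → answer = 46. No exception reaches fetch.
4. `except Exception` is skipped; fetch returns 46.
5. answer = 46.
Result: 46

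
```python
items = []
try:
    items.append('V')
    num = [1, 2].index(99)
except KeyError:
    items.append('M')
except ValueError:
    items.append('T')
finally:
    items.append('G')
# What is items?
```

Step-by-step execution trace:
1. try: `items.append('V')` → items = ['V'].
2. `num = [1, 2].index(99)` raises ValueError.
3. `except KeyError` does not match ValueError; skipped.
4. `except ValueError` matches → `items.append('T')` → items = ['V', 'T'].
5. finally always runs: `items.append('G')` → items = ['V', 'T', 'G'].
Result: ['V', 'T', 'G']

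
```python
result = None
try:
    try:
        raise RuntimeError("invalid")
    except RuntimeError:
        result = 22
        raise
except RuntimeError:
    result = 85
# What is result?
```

Step-by-step execution trace:
1. Inner try: `raise RuntimeError("invalid")` raises RuntimeError.
2. Inner `except RuntimeError` matches → result = 22.
3. bare `raise` re-raises the same RuntimeError.
4. Outer `except RuntimeError` matches → result = 85.
Result: 85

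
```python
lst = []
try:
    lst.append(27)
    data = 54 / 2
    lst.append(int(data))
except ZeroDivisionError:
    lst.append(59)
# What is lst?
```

Step-by-step execution trace:
1. try: `lst.append(27)` → lst = [27].
2. `data = 54 / 2` → data = 27.0. No exception raised.
3. `lst.append(int(data))` → lst = [27, 27].
4. `except ZeroDivisionError` is skipped (no exception was raised).
Result: [27, 27]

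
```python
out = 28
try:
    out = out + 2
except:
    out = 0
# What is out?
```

Step-by-step execution trace:
1. out starts at 28.
2. try: `out = out + 2` → out = 30. No exception raised.
3. `except` is skipped.
Result: 30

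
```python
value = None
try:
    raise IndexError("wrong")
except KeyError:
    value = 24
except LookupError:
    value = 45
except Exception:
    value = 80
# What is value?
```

Step-by-step execution trace:
1. `raise IndexError(...)` raises IndexError.
2. `except KeyError` does not match (IndexError is not a subclass of KeyError); skipped.
3. `except LookupError` matches (IndexError is a subclass of LookupError) → value = 45.
4. `except Exception` is not reached.
Result: 45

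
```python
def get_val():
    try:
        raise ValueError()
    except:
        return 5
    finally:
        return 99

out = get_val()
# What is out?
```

Step-by-step execution trace:
1. `get_val()` enters try: `raise ValueError()` raises ValueError.
2. bare `except` matches → `return 5` sets pending return value 5.
3. Before returning, `finally: return 99` runs and overrides the pending return.
4. get_val() returns 99 → out = 99.
Result: 99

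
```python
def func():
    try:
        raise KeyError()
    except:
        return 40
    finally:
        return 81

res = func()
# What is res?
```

Step-by-step execution trace:
1. `func()` enters try: `raise KeyError()` raises KeyError.
2. bare `except` matches → `return 40` sets pending return value 40.
3. Before returning, `finally: return 81` runs and overrides the pending return.
4. func() returns 81 → res = 81.
Result: 81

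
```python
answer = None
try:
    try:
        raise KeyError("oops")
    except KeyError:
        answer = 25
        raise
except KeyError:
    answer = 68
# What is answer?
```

Step-by-step execution trace:
1. Inner try: `raise KeyError("oops")` raises KeyError.
2. Inner `except KeyError` matches → answer = 25.
3. bare `raise` re-raises the same KeyError.
4. Outer `except KeyError` matches → answer = 68.
Result: 68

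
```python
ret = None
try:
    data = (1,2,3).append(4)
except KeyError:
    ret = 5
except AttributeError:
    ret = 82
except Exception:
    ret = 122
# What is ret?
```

Step-by-step execution trace:
1. `data = (1,2,3).append(4)` raises AttributeError.
2. `except KeyError` does not match AttributeError; skipped.
3. `except AttributeError` matches → ret = 82.
4. Remaining except clauses are skipped.
Result: 82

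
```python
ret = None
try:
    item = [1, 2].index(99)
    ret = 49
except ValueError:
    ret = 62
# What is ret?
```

Step-by-step execution trace:
1. `item = [1, 2].index(99)` raises ValueError.
2. `ret = 49` is not reached.
3. `except ValueError` matches → ret = 62.
Result: 62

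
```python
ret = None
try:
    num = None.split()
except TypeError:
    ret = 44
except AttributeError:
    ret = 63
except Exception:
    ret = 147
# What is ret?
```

Step-by-step execution trace:
1. `num = None.split()` raises AttributeError.
2. `except TypeError` does not match AttributeError; skipped.
3. `except AttributeError` matches → ret = 63.
4. Remaining except clauses are skipped.
Result: 63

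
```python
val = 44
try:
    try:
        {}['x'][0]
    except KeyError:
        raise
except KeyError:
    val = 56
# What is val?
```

Step-by-step execution trace:
1. Inner try: `{}['x'][0]` raises KeyError.
2. Inner `except KeyError` matches; bare `raise` re-raises the same KeyError.
3. Outer `except KeyError` matches → val = 56.
Result: 56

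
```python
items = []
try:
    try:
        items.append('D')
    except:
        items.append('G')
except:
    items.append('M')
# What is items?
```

Step-by-step execution trace:
1. Inner try: `items.append('D')` → items = ['D']. No exception raised.
2. Inner `except` is skipped.
3. Inner try completes normally; outer `except` is skipped.
Result: ['D']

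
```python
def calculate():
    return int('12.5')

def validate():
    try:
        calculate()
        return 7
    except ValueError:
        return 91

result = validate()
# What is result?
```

Step-by-step execution trace:
1. `validate()` calls `calculate()`.
2. `calculate()` evaluates `int('12.5')`, which raises ValueError; it propagates to the caller.
3. `return 7` is not reached.
4. `except ValueError` in validate matches → returns 91.
5. result = 91.
Result: 91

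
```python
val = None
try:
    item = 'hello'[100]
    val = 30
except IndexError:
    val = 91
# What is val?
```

Step-by-step execution trace:
1. `item = 'hello'[100]` raises IndexError.
2. `val = 30` is not reached.
3. `except IndexError` matches → val = 91.
Result: 91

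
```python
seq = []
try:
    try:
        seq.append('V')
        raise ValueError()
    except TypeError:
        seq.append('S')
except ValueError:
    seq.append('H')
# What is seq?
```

Step-by-step execution trace:
1. Inner try: `seq.append('V')` → seq = ['V'].
2. `raise ValueError()` raises ValueError.
3. Inner `except TypeError` does not match ValueError; exception propagates to outer try.
4. Outer `except ValueError` matches → `seq.append('H')` → seq = ['V', 'H'].
Result: ['V', 'H']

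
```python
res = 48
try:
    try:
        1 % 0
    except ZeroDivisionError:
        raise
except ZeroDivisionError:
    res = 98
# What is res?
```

Step-by-step execution trace:
1. Inner try: `1 % 0` raises ZeroDivisionError.
2. Inner `except ZeroDivisionError` matches; bare `raise` re-raises the same ZeroDivisionError.
3. Outer `except ZeroDivisionError` matches → res = 98.
Result: 98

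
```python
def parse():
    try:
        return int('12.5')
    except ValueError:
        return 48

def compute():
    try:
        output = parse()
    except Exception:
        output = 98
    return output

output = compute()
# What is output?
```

Step-by-step execution trace:
1. `compute()` calls `parse()`.
2. In parse: `int('12.5')` raises ValueError; `except ValueError` catches it → returns 48.
3. In compute: `output = parse()` → output = 48. No exception reaches compute.
4. `except Exception` is skipped; compute returns 48.
5. output = 48.
Result: 48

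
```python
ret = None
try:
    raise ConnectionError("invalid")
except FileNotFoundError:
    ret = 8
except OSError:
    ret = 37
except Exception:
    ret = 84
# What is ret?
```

Step-by-step execution trace:
1. `raise ConnectionError(...)` raises ConnectionError.
2. `except FileNotFoundError` does not match (ConnectionError is not a subclass of FileNotFoundError); skipped.
3. `except OSError` matches (ConnectionError is a subclass of OSError) → ret = 37.
4. `except Exception` is not reached.
Result: 37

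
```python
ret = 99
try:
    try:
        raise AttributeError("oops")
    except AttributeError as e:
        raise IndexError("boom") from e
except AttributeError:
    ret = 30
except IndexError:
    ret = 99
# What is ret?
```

Step-by-step execution trace:
1. Inner try raises AttributeError; inner `except AttributeError as e` catches it.
2. `raise IndexError(...) from e` raises IndexError (AttributeError is attached as __cause__, but only IndexError is active).
3. Outer `except AttributeError` does not match IndexError; skipped.
4. Outer `except IndexError` matches → ret = 99.
Result: 99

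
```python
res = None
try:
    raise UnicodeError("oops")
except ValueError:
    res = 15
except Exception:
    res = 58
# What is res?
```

Step-by-step execution trace:
1. `raise UnicodeError(...)` raises UnicodeError.
2. `except ValueError` matches (UnicodeError is a subclass of ValueError) → res = 15.
3. `except Exception` is not reached.
Result: 15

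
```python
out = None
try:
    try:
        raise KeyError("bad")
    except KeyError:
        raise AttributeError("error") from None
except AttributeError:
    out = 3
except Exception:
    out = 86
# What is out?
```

Step-by-step execution trace:
1. Inner try raises KeyError; inner `except KeyError` catches it.
2. `raise AttributeError(...) from None` raises AttributeError (from None suppresses __context__, but the active exception is still AttributeError).
3. Outer `except AttributeError` matches → out = 3.
4. `except Exception` is not reached.
Result: 3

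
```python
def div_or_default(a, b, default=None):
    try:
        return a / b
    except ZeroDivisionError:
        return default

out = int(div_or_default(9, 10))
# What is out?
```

Step-by-step execution trace:
1. `div_or_default(9, 10)` enters try: `return 9 / 10` → returns 0.9. No exception raised.
2. `except ZeroDivisionError` is skipped.
3. `int(0.9)` → 0 → out = 0.
Result: 0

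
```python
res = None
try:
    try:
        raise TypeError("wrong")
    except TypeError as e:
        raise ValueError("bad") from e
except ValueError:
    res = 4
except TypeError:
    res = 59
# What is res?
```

Step-by-step execution trace:
1. Inner try raises TypeError; inner `except TypeError as e` catches it.
2. `raise ValueError(...) from e` raises ValueError (TypeError is attached as __cause__, but only ValueError is active).
3. Outer `except ValueError` matches → res = 4.
4. `except TypeError` is not reached.
Result: 4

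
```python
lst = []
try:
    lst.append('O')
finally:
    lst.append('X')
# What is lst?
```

Step-by-step execution trace:
1. try: `lst.append('O')` → lst = ['O'].
2. The try body completes without raising.
3. finally always runs: `lst.append('X')` → lst = ['O', 'X'].
Result: ['O', 'X']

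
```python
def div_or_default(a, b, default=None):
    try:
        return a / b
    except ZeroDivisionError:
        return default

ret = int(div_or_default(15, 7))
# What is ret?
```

Step-by-step execution trace:
1. `div_or_default(15, 7)` enters try: `return 15 / 7` → returns 2.142857142857143. No exception raised.
2. `except ZeroDivisionError` is skipped.
3. `int(2.142857142857143)` → 2 → ret = 2.
Result: 2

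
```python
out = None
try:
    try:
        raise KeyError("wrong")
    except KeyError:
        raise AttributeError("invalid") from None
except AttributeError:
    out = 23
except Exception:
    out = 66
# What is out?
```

Step-by-step execution trace:
1. Inner try raises KeyError; inner `except KeyError` catches it.
2. `raise AttributeError(...) from None` raises AttributeError (from None suppresses __context__, but the active exception is still AttributeError).
3. Outer `except AttributeError` matches → out = 23.
4. `except Exception` is not reached.
Result: 23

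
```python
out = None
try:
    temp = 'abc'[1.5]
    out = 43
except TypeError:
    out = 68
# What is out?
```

Step-by-step execution trace:
1. `temp = 'abc'[1.5]` raises TypeError.
2. `out = 43` is not reached.
3. `except TypeError` matches → out = 68.
Result: 68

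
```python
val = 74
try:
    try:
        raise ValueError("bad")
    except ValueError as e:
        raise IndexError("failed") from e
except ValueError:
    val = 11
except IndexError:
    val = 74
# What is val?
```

Step-by-step execution trace:
1. Inner try raises ValueError; inner `except ValueError as e` catches it.
2. `raise IndexError(...) from e` raises IndexError (ValueError is attached as __cause__, but only IndexError is active).
3. Outer `except ValueError` does not match IndexError; skipped.
4. Outer `except IndexError` matches → val = 74.
Result: 74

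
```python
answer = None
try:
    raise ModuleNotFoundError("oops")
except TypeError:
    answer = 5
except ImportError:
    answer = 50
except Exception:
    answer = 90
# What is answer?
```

Step-by-step execution trace:
1. `raise ModuleNotFoundError(...)` raises ModuleNotFoundError.
2. `except TypeError` does not match (ModuleNotFoundError is not a subclass of TypeError); skipped.
3. `except ImportError` matches (ModuleNotFoundError is a subclass of ImportError) → answer = 50.
4. `except Exception` is not reached.
Result: 50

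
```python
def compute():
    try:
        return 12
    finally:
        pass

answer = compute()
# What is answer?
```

Step-by-step execution trace:
1. `compute()` enters try: `return 12` sets pending return value 12.
2. Before returning, `finally: pass` runs (no effect).
3. compute() returns 12 → answer = 12.
Result: 12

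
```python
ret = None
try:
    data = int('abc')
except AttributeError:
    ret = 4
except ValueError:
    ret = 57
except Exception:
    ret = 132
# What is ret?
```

Step-by-step execution trace:
1. `data = int('abc')` raises ValueError.
2. `except AttributeError` does not match ValueError; skipped.
3. `except ValueError` matches → ret = 57.
4. Remaining except clauses are skipped.
Result: 57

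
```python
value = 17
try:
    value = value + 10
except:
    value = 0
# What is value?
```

Step-by-step execution trace:
1. value starts at 17.
2. try: `value = value + 10` → value = 27. No exception raised.
3. `except` is skipped.
Result: 27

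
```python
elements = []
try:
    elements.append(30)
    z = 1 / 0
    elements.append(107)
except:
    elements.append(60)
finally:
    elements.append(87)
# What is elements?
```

Step-by-step execution trace:
1. try: `elements.append(30)` → elements = [30].
2. `z = 1 / 0` raises ZeroDivisionError; `elements.append(107)` is not reached.
3. bare `except` matches → `elements.append(60)` → elements = [30, 60].
4. finally always runs: `elements.append(87)` → elements = [30, 60, 87].
Result: [30, 60, 87]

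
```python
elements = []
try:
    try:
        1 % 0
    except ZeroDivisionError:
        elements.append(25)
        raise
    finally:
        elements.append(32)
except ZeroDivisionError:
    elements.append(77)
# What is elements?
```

Step-by-step execution trace:
1. Inner try: `1 % 0` raises ZeroDivisionError.
2. Inner `except ZeroDivisionError` matches → `elements.append(25)` → elements = [25].
3. bare `raise` re-raises ZeroDivisionError.
4. Inner `finally` runs during unwinding: `elements.append(32)` → elements = [25, 32].
5. Outer `except ZeroDivisionError` matches → `elements.append(77)` → elements = [25, 32, 77].
Result: [25, 32, 77]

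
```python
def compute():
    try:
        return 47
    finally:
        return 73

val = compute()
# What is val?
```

Step-by-step execution trace:
1. `compute()` enters try: `return 47` sets pending return value 47.
2. Before returning, `finally: return 73` runs and overrides the pending return.
3. compute() returns 73 → val = 73.
Result: 73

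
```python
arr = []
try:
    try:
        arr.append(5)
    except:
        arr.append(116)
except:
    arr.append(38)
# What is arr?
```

Step-by-step execution trace:
1. Inner try: `arr.append(5)` → arr = [5]. No exception raised.
2. Inner `except` is skipped.
3. Inner try completes normally; outer `except` is skipped.
Result: [5]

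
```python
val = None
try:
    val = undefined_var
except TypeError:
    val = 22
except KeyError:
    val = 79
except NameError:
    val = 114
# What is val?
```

Step-by-step execution trace:
1. `val = undefined_var` raises NameError.
2. `except TypeError` does not match NameError; skipped.
3. `except KeyError` does not match NameError; skipped.
4. `except NameError` matches → val = 114.
Result: 114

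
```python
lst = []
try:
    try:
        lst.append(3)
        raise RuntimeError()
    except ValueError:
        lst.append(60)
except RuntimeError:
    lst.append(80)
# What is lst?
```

Step-by-step execution trace:
1. Inner try: `lst.append(3)` → lst = [3].
2. `raise RuntimeError()` raises RuntimeError.
3. Inner `except ValueError` does not match RuntimeError; exception propagates to outer try.
4. Outer `except RuntimeError` matches → `lst.append(80)` → lst = [3, 80].
Result: [3, 80]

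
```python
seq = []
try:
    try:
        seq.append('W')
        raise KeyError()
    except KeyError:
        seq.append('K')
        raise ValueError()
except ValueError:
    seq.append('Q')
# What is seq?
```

Step-by-step execution trace:
1. Inner try: `seq.append('W')` → seq = ['W'].
2. `raise KeyError()` raises KeyError.
3. Inner `except KeyError` matches → `seq.append('K')` → seq = ['W', 'K'].
4. `raise ValueError()` raises ValueError; propagates to outer try.
5. Outer `except ValueError` matches → `seq.append('Q')` → seq = ['W', 'K', 'Q'].
Result: ['W', 'K', 'Q']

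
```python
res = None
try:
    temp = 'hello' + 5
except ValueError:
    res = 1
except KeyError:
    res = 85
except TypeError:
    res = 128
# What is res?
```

Step-by-step execution trace:
1. `temp = 'hello' + 5` raises TypeError.
2. `except ValueError` does not match TypeError; skipped.
3. `except KeyError` does not match TypeError; skipped.
4. `except TypeError` matches → res = 128.
Result: 128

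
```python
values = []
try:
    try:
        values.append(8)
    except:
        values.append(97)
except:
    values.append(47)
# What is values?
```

Step-by-step execution trace:
1. Inner try: `values.append(8)` → values = [8]. No exception raised.
2. Inner `except` is skipped.
3. Inner try completes normally; outer `except` is skipped.
Result: [8]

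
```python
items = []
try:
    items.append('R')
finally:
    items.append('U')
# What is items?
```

Step-by-step execution trace:
1. try: `items.append('R')` → items = ['R'].
2. The try body completes without raising.
3. finally always runs: `items.append('U')` → items = ['R', 'U'].
Result: ['R', 'U']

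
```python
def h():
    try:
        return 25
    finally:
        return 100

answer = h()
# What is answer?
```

Step-by-step execution trace:
1. `h()` enters try: `return 25` sets pending return value 25.
2. Before returning, `finally: return 100` runs and overrides the pending return.
3. h() returns 100 → answer = 100.
Result: 100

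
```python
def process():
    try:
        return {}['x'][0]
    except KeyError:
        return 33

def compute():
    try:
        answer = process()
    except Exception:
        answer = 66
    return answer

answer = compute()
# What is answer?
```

Step-by-step execution trace:
1. `compute()` calls `process()`.
2. In process: `{}['x'][0]` raises KeyError; `except KeyError` catches it → returns 33.
3. In compute: `answer = process()` → answer = 33. No exception reaches compute.
4. `except Exception` is skipped; compute returns 33.
5. answer = 33.
Result: 33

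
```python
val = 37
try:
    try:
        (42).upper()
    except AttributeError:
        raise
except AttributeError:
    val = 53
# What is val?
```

Step-by-step execution trace:
1. Inner try: `(42).upper()` raises AttributeError.
2. Inner `except AttributeError` matches; bare `raise` re-raises the same AttributeError.
3. Outer `except AttributeError` matches → val = 53.
Result: 53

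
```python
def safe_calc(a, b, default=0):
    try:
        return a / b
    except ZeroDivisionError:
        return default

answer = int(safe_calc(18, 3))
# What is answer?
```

Step-by-step execution trace:
1. `safe_calc(18, 3)` enters try: `return 18 / 3` → returns 6.0. No exception raised.
2. `except ZeroDivisionError` is skipped.
3. `int(6.0)` → 6 → answer = 6.
Result: 6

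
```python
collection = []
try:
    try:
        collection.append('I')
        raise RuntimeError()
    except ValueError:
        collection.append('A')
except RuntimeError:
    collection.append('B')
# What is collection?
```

Step-by-step execution trace:
1. Inner try: `collection.append('I')` → collection = ['I'].
2. `raise RuntimeError()` raises RuntimeError.
3. Inner `except ValueError` does not match RuntimeError; exception propagates to outer try.
4. Outer `except RuntimeError` matches → `collection.append('B')` → collection = ['I', 'B'].
Result: ['I', 'B']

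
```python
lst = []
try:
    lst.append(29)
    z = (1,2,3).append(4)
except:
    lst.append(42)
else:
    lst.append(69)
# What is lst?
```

Step-by-step execution trace:
1. try: `lst.append(29)` → lst = [29].
2. `z = (1,2,3).append(4)` raises AttributeError.
3. bare `except` matches → `lst.append(42)` → lst = [29, 42].
4. `else` is skipped (an exception was raised).
Result: [29, 42]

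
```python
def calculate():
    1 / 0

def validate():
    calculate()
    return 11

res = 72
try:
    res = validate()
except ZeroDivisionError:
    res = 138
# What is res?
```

Step-by-step execution trace:
1. res starts at 72.
2. try: `validate()` calls `calculate()`.
3. `calculate()` evaluates `1 / 0`, which raises ZeroDivisionError; it propagates through validate (uncaught).
4. `return 11` in validate is not reached; the assignment to res does not complete.
5. `except ZeroDivisionError` matches → res = 138.
Result: 138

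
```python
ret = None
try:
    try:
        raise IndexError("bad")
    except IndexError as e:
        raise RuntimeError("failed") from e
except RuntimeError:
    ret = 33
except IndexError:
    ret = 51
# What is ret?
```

Step-by-step execution trace:
1. Inner try raises IndexError; inner `except IndexError as e` catches it.
2. `raise RuntimeError(...) from e` raises RuntimeError (IndexError is attached as __cause__, but only RuntimeError is active).
3. Outer `except RuntimeError` matches → ret = 33.
4. `except IndexError` is not reached.
Result: 33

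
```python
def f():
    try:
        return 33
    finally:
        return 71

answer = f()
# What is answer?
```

Step-by-step execution trace:
1. `f()` enters try: `return 33` sets pending return value 33.
2. Before returning, `finally: return 71` runs and overrides the pending return.
3. f() returns 71 → answer = 71.
Result: 71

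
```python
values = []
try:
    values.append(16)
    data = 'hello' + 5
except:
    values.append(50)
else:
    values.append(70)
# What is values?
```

Step-by-step execution trace:
1. try: `values.append(16)` → values = [16].
2. `data = 'hello' + 5` raises TypeError.
3. bare `except` matches → `values.append(50)` → values = [16, 50].
4. `else` is skipped (an exception was raised).
Result: [16, 50]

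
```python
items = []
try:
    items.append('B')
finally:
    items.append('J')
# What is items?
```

Step-by-step execution trace:
1. try: `items.append('B')` → items = ['B'].
2. The try body completes without raising.
3. finally always runs: `items.append('J')` → items = ['B', 'J'].
Result: ['B', 'J']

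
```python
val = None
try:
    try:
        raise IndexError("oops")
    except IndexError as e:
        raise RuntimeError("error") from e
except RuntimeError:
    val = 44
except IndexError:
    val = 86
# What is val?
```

Step-by-step execution trace:
1. Inner try raises IndexError; inner `except IndexError as e` catches it.
2. `raise RuntimeError(...) from e` raises RuntimeError (IndexError is attached as __cause__, but only RuntimeError is active).
3. Outer `except RuntimeError` matches → val = 44.
4. `except IndexError` is not reached.
Result: 44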